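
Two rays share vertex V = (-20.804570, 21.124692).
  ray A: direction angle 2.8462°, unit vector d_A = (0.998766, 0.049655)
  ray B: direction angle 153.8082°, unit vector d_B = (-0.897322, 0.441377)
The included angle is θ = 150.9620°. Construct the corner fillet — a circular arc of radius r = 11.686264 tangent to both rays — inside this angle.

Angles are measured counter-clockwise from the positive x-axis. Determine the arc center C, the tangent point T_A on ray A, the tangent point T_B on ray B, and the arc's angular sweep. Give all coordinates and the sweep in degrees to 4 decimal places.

center=(-18.3622,32.9468) T_A=(-17.7819,21.2750) T_B=(-23.5202,22.4605) sweep=29.0380

bisector direction at 78.3272° = (0.202322,0.979319)
center distance |VC| = r/sin(θ/2) = 11.686264/sin(75.4810°) = 12.071782
C = V + |VC|·bis = (-18.3622,32.9468)
T_A = V + ((C−V)·d_A)·d_A = V + 3.0264·d_A = (-17.7819,21.2750)
T_B = V + ((C−V)·d_B)·d_B = V + 3.0264·d_B = (-23.5202,22.4605)
sweep = 180° − θ = 29.0380°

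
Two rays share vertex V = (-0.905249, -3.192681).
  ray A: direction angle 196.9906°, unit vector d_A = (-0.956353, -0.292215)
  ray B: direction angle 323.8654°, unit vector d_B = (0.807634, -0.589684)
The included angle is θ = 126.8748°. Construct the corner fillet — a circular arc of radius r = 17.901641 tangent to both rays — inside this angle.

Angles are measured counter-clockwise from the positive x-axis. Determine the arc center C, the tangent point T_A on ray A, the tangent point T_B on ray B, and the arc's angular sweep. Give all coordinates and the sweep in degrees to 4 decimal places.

center=(-4.2334,-22.9282) T_A=(-9.4645,-5.8080) T_B=(6.3230,-8.4703) sweep=53.1252

bisector direction at 260.4280° = (-0.166287,-0.986077)
center distance |VC| = r/sin(θ/2) = 17.901641/sin(63.4374°) = 20.014215
C = V + |VC|·bis = (-4.2334,-22.9282)
T_A = V + ((C−V)·d_A)·d_A = V + 8.9499·d_A = (-9.4645,-5.8080)
T_B = V + ((C−V)·d_B)·d_B = V + 8.9499·d_B = (6.3230,-8.4703)
sweep = 180° − θ = 53.1252°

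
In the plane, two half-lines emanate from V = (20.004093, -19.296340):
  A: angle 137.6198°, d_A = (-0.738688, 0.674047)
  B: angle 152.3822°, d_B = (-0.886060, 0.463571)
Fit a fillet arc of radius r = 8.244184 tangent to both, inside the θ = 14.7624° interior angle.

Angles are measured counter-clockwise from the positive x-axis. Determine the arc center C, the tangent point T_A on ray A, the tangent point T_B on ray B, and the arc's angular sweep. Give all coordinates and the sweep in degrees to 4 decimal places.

center=(-32.5631,17.5103) T_A=(-27.0062,23.6001) T_B=(-36.3849,10.2054) sweep=165.2376

bisector direction at 145.0010° = (-0.819162,0.573562)
center distance |VC| = r/sin(θ/2) = 8.244184/sin(7.3812°) = 64.171956
C = V + |VC|·bis = (-32.5631,17.5103)
T_A = V + ((C−V)·d_A)·d_A = V + 63.6402·d_A = (-27.0062,23.6001)
T_B = V + ((C−V)·d_B)·d_B = V + 63.6402·d_B = (-36.3849,10.2054)
sweep = 180° − θ = 165.2376°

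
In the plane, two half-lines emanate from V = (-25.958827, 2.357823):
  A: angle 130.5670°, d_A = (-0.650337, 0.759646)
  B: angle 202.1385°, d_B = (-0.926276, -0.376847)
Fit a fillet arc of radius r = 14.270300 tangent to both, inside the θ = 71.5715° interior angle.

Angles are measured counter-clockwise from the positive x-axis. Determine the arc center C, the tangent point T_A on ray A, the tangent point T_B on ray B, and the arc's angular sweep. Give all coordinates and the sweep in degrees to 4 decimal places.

center=(-49.6737,8.1158) T_A=(-38.8333,17.3963) T_B=(-44.2960,-5.1025) sweep=108.4285

bisector direction at 166.3528° = (-0.971767,0.235944)
center distance |VC| = r/sin(θ/2) = 14.270300/sin(35.7858°) = 24.403857
C = V + |VC|·bis = (-49.6737,8.1158)
T_A = V + ((C−V)·d_A)·d_A = V + 19.7966·d_A = (-38.8333,17.3963)
T_B = V + ((C−V)·d_B)·d_B = V + 19.7966·d_B = (-44.2960,-5.1025)
sweep = 180° − θ = 108.4285°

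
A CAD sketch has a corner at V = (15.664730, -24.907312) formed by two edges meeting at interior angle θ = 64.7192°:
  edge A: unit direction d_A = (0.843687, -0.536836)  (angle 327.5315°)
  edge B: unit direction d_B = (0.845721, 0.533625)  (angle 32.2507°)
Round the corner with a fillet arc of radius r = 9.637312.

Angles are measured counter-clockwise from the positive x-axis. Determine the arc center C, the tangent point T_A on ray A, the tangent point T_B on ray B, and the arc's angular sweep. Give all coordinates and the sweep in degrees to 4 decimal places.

bisector direction at 359.8911° = (0.999998,-0.001901)
center distance |VC| = r/sin(θ/2) = 9.637312/sin(32.3596°) = 18.005882
C = V + |VC|·bis = (33.6706,-24.9415)
T_A = V + ((C−V)·d_A)·d_A = V + 15.2097·d_A = (28.4969,-33.0724)
T_B = V + ((C−V)·d_B)·d_B = V + 15.2097·d_B = (28.5279,-16.7911)
sweep = 180° − θ = 115.2808°

center=(33.6706,-24.9415) T_A=(28.4969,-33.0724) T_B=(28.5279,-16.7911) sweep=115.2808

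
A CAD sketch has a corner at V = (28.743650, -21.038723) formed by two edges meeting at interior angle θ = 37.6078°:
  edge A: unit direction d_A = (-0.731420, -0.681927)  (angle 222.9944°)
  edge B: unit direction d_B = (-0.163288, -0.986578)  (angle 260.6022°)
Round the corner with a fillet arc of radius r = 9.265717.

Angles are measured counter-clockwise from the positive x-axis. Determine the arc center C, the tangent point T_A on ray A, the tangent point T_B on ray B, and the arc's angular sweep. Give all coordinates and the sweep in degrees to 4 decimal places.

center=(15.1589,-46.3723) T_A=(8.8404,-39.5952) T_B=(24.3003,-47.8853) sweep=142.3922

bisector direction at 241.7983° = (-0.472577,-0.881289)
center distance |VC| = r/sin(θ/2) = 9.265717/sin(18.8039°) = 28.746047
C = V + |VC|·bis = (15.1589,-46.3723)
T_A = V + ((C−V)·d_A)·d_A = V + 27.2118·d_A = (8.8404,-39.5952)
T_B = V + ((C−V)·d_B)·d_B = V + 27.2118·d_B = (24.3003,-47.8853)
sweep = 180° − θ = 142.3922°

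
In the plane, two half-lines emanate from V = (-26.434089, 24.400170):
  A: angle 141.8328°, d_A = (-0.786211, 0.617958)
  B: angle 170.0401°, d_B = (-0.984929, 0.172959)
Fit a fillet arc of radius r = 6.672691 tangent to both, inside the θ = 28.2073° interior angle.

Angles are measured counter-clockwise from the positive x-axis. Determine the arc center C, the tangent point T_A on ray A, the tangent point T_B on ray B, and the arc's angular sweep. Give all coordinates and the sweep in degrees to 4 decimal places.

center=(-51.4377,35.5657) T_A=(-47.3142,40.8119) T_B=(-52.5918,28.9936) sweep=151.7927

bisector direction at 155.9364° = (-0.913094,0.407750)
center distance |VC| = r/sin(θ/2) = 6.672691/sin(14.1037°) = 27.383366
C = V + |VC|·bis = (-51.4377,35.5657)
T_A = V + ((C−V)·d_A)·d_A = V + 26.5579·d_A = (-47.3142,40.8119)
T_B = V + ((C−V)·d_B)·d_B = V + 26.5579·d_B = (-52.5918,28.9936)
sweep = 180° − θ = 151.7927°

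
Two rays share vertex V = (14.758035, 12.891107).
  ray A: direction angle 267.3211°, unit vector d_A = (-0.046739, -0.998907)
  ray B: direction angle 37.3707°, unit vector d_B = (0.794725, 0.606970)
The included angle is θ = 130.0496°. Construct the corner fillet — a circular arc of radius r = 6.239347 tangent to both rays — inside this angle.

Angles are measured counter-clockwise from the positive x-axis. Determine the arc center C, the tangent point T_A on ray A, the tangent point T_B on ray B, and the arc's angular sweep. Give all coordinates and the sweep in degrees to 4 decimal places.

bisector direction at 332.3459° = (0.885766,-0.464133)
center distance |VC| = r/sin(θ/2) = 6.239347/sin(65.0248°) = 6.882969
C = V + |VC|·bis = (20.8547,9.6965)
T_A = V + ((C−V)·d_A)·d_A = V + 2.9062·d_A = (14.6222,9.9881)
T_B = V + ((C−V)·d_B)·d_B = V + 2.9062·d_B = (17.0676,14.6551)
sweep = 180° − θ = 49.9504°

center=(20.8547,9.6965) T_A=(14.6222,9.9881) T_B=(17.0676,14.6551) sweep=49.9504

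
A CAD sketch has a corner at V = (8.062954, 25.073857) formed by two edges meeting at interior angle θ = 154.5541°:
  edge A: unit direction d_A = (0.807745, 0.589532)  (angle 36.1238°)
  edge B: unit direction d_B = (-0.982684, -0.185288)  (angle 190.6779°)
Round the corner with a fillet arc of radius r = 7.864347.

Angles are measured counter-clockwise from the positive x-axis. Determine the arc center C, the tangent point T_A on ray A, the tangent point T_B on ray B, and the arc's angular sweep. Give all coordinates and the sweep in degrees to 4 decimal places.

center=(4.8609,32.4730) T_A=(9.4972,26.1206) T_B=(6.3181,24.7449) sweep=25.4459

bisector direction at 113.4009° = (-0.397162,0.917749)
center distance |VC| = r/sin(θ/2) = 7.864347/sin(77.2771°) = 8.062306
C = V + |VC|·bis = (4.8609,32.4730)
T_A = V + ((C−V)·d_A)·d_A = V + 1.7756·d_A = (9.4972,26.1206)
T_B = V + ((C−V)·d_B)·d_B = V + 1.7756·d_B = (6.3181,24.7449)
sweep = 180° − θ = 25.4459°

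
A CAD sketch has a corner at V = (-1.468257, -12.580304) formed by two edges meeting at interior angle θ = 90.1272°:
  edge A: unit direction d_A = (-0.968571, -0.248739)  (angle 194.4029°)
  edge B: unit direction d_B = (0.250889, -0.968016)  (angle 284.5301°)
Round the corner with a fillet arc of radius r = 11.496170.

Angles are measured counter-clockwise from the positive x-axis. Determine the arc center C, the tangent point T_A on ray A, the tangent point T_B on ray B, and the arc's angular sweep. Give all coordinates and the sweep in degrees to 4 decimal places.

bisector direction at 239.4665° = (-0.508042,-0.861332)
center distance |VC| = r/sin(θ/2) = 11.496170/sin(45.0636°) = 16.240023
C = V + |VC|·bis = (-9.7189,-26.5684)
T_A = V + ((C−V)·d_A)·d_A = V + 11.4707·d_A = (-12.5784,-15.4335)
T_B = V + ((C−V)·d_B)·d_B = V + 11.4707·d_B = (1.4096,-23.6841)
sweep = 180° − θ = 89.8728°

center=(-9.7189,-26.5684) T_A=(-12.5784,-15.4335) T_B=(1.4096,-23.6841) sweep=89.8728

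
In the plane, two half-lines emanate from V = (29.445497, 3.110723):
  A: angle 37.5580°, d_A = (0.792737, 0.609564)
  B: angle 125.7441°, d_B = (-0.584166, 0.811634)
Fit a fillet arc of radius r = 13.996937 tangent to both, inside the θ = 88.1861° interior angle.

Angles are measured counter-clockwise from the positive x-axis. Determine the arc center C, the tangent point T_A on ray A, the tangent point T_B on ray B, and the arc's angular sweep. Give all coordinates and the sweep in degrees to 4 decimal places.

center=(32.3663,23.0131) T_A=(40.8983,11.9172) T_B=(21.0059,14.8366) sweep=91.8139

bisector direction at 81.6510° = (0.145202,0.989402)
center distance |VC| = r/sin(θ/2) = 13.996937/sin(44.0930°) = 20.115580
C = V + |VC|·bis = (32.3663,23.0131)
T_A = V + ((C−V)·d_A)·d_A = V + 14.4472·d_A = (40.8983,11.9172)
T_B = V + ((C−V)·d_B)·d_B = V + 14.4472·d_B = (21.0059,14.8366)
sweep = 180° − θ = 91.8139°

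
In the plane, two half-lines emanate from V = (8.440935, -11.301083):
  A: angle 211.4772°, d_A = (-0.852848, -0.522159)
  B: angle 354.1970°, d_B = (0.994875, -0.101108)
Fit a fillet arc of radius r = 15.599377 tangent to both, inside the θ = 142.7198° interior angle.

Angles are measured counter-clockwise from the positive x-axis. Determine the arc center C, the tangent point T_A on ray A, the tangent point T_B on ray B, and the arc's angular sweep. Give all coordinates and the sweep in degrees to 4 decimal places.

bisector direction at 282.8371° = (0.222180,-0.975006)
center distance |VC| = r/sin(θ/2) = 15.599377/sin(71.3599°) = 16.462941
C = V + |VC|·bis = (12.0987,-27.3525)
T_A = V + ((C−V)·d_A)·d_A = V + 5.2619·d_A = (3.9533,-14.0486)
T_B = V + ((C−V)·d_B)·d_B = V + 5.2619·d_B = (13.6759,-11.8331)
sweep = 180° − θ = 37.2802°

center=(12.0987,-27.3525) T_A=(3.9533,-14.0486) T_B=(13.6759,-11.8331) sweep=37.2802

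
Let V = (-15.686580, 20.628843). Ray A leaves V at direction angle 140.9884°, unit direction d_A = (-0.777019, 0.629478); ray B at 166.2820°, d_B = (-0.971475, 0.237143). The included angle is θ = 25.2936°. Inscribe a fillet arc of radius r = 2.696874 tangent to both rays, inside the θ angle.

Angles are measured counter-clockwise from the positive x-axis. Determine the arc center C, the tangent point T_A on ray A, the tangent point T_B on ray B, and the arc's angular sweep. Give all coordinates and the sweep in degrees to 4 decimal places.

bisector direction at 153.6352° = (-0.895985,0.444085)
center distance |VC| = r/sin(θ/2) = 2.696874/sin(12.6468°) = 12.317850
C = V + |VC|·bis = (-26.7232,26.0990)
T_A = V + ((C−V)·d_A)·d_A = V + 12.0190·d_A = (-25.0256,28.1945)
T_B = V + ((C−V)·d_B)·d_B = V + 12.0190·d_B = (-27.3627,23.4791)
sweep = 180° − θ = 154.7064°

center=(-26.7232,26.0990) T_A=(-25.0256,28.1945) T_B=(-27.3627,23.4791) sweep=154.7064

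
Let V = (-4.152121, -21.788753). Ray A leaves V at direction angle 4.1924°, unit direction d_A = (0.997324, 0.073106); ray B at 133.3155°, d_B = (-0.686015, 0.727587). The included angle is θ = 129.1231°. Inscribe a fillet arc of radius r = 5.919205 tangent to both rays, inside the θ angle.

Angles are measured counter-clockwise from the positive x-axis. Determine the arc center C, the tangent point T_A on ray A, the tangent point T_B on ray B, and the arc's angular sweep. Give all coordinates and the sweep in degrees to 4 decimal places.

bisector direction at 68.7540° = (0.362374,0.932033)
center distance |VC| = r/sin(θ/2) = 5.919205/sin(64.5615°) = 6.554701
C = V + |VC|·bis = (-1.7769,-15.6796)
T_A = V + ((C−V)·d_A)·d_A = V + 2.8155·d_A = (-1.3441,-21.5829)
T_B = V + ((C−V)·d_B)·d_B = V + 2.8155·d_B = (-6.0836,-19.7402)
sweep = 180° − θ = 50.8769°

center=(-1.7769,-15.6796) T_A=(-1.3441,-21.5829) T_B=(-6.0836,-19.7402) sweep=50.8769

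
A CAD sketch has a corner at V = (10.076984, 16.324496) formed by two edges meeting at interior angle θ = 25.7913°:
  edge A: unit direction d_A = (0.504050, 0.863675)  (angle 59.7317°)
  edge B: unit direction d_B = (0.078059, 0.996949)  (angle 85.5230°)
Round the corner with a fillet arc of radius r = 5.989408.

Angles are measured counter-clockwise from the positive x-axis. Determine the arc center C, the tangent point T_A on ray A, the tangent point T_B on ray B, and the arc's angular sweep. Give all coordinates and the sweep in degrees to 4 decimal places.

bisector direction at 72.6273° = (0.298585,0.954383)
center distance |VC| = r/sin(θ/2) = 5.989408/sin(12.8956°) = 26.837138
C = V + |VC|·bis = (18.0902,41.9374)
T_A = V + ((C−V)·d_A)·d_A = V + 26.1603·d_A = (23.2631,38.9184)
T_B = V + ((C−V)·d_B)·d_B = V + 26.1603·d_B = (12.1190,42.4049)
sweep = 180° − θ = 154.2087°

center=(18.0902,41.9374) T_A=(23.2631,38.9184) T_B=(12.1190,42.4049) sweep=154.2087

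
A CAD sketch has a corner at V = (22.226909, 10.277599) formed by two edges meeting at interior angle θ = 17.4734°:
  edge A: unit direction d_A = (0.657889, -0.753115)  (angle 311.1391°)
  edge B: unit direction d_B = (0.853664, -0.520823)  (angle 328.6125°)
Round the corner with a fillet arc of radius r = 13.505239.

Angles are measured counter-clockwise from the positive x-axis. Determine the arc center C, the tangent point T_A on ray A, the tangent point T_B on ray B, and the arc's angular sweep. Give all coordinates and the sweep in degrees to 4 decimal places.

center=(90.2136,-47.0216) T_A=(80.0426,-55.9066) T_B=(97.2475,-35.4927) sweep=162.5266

bisector direction at 319.8758° = (0.764649,-0.644447)
center distance |VC| = r/sin(θ/2) = 13.505239/sin(8.7367°) = 88.912288
C = V + |VC|·bis = (90.2136,-47.0216)
T_A = V + ((C−V)·d_A)·d_A = V + 87.8806·d_A = (80.0426,-55.9066)
T_B = V + ((C−V)·d_B)·d_B = V + 87.8806·d_B = (97.2475,-35.4927)
sweep = 180° − θ = 162.5266°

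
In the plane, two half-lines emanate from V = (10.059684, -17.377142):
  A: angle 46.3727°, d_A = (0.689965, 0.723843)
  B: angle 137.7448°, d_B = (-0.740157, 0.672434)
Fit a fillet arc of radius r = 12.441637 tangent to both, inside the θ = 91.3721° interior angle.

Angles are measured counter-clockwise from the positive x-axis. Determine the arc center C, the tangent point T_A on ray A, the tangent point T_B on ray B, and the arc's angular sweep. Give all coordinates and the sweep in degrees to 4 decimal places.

bisector direction at 92.0588° = (-0.035924,0.999355)
center distance |VC| = r/sin(θ/2) = 12.441637/sin(45.6861°) = 17.388180
C = V + |VC|·bis = (9.4350,-0.0002)
T_A = V + ((C−V)·d_A)·d_A = V + 12.1472·d_A = (18.4408,-8.5845)
T_B = V + ((C−V)·d_B)·d_B = V + 12.1472·d_B = (1.0688,-9.2090)
sweep = 180° − θ = 88.6279°

center=(9.4350,-0.0002) T_A=(18.4408,-8.5845) T_B=(1.0688,-9.2090) sweep=88.6279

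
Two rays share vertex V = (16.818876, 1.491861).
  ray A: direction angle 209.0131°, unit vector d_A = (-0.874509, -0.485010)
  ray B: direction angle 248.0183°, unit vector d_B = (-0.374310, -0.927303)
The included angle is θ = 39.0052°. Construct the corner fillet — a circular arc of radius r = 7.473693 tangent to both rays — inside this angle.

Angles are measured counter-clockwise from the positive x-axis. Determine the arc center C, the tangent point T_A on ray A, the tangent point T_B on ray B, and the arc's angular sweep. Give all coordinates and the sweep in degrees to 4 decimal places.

bisector direction at 228.5157° = (-0.662415,-0.749137)
center distance |VC| = r/sin(θ/2) = 7.473693/sin(19.5026°) = 22.386405
C = V + |VC|·bis = (1.9898,-15.2786)
T_A = V + ((C−V)·d_A)·d_A = V + 21.1020·d_A = (-1.6350,-8.7428)
T_B = V + ((C−V)·d_B)·d_B = V + 21.1020·d_B = (8.9202,-18.0761)
sweep = 180° − θ = 140.9948°

center=(1.9898,-15.2786) T_A=(-1.6350,-8.7428) T_B=(8.9202,-18.0761) sweep=140.9948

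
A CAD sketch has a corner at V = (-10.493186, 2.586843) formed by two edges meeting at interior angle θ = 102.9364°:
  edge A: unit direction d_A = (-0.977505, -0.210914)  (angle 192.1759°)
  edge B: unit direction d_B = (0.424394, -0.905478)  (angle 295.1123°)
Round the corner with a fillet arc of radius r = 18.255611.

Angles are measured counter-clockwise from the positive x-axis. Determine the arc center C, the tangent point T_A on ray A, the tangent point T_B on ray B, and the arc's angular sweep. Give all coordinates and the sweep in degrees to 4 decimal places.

center=(-20.8535,-18.3243) T_A=(-24.7039,-0.4794) T_B=(-4.3235,-10.5767) sweep=77.0636

bisector direction at 243.6441° = (-0.443946,-0.896054)
center distance |VC| = r/sin(θ/2) = 18.255611/sin(51.4682°) = 23.336936
C = V + |VC|·bis = (-20.8535,-18.3243)
T_A = V + ((C−V)·d_A)·d_A = V + 14.5377·d_A = (-24.7039,-0.4794)
T_B = V + ((C−V)·d_B)·d_B = V + 14.5377·d_B = (-4.3235,-10.5767)
sweep = 180° − θ = 77.0636°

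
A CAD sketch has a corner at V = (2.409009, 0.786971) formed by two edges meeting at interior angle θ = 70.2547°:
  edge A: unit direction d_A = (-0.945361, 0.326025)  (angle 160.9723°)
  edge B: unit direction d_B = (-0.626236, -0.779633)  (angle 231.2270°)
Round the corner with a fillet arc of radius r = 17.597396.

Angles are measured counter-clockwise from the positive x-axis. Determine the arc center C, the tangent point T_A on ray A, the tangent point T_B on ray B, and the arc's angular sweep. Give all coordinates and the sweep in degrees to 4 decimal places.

center=(-26.9747,-7.6940) T_A=(-21.2375,8.9419) T_B=(-13.2552,-18.7141) sweep=109.7453

bisector direction at 196.0996° = (-0.960781,-0.277309)
center distance |VC| = r/sin(θ/2) = 17.597396/sin(35.1273°) = 30.583119
C = V + |VC|·bis = (-26.9747,-7.6940)
T_A = V + ((C−V)·d_A)·d_A = V + 25.0132·d_A = (-21.2375,8.9419)
T_B = V + ((C−V)·d_B)·d_B = V + 25.0132·d_B = (-13.2552,-18.7141)
sweep = 180° − θ = 109.7453°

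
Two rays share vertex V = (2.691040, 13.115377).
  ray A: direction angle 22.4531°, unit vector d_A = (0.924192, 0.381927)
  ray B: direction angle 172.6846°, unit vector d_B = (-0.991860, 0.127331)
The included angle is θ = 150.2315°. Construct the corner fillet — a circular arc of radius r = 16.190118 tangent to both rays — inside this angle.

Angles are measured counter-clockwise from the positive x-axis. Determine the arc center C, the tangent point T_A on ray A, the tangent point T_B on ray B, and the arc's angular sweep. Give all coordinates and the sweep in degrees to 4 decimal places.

bisector direction at 97.5689° = (-0.131717,0.991287)
center distance |VC| = r/sin(θ/2) = 16.190118/sin(75.1158°) = 16.752209
C = V + |VC|·bis = (0.4845,29.7216)
T_A = V + ((C−V)·d_A)·d_A = V + 4.3031·d_A = (6.6679,14.7588)
T_B = V + ((C−V)·d_B)·d_B = V + 4.3031·d_B = (-1.5770,13.6633)
sweep = 180° − θ = 29.7685°

center=(0.4845,29.7216) T_A=(6.6679,14.7588) T_B=(-1.5770,13.6633) sweep=29.7685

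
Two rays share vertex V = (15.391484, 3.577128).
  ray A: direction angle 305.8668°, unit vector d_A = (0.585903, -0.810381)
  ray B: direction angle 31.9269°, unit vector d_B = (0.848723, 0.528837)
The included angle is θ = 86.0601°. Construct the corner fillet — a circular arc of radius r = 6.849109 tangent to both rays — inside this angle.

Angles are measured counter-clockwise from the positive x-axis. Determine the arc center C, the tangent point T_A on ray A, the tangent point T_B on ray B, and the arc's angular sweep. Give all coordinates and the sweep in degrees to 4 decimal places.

center=(25.2407,1.6442) T_A=(19.6903,-2.3687) T_B=(21.6186,7.4572) sweep=93.9399

bisector direction at 348.8969° = (0.981282,-0.192576)
center distance |VC| = r/sin(θ/2) = 6.849109/sin(43.0301°) = 10.037062
C = V + |VC|·bis = (25.2407,1.6442)
T_A = V + ((C−V)·d_A)·d_A = V + 7.3371·d_A = (19.6903,-2.3687)
T_B = V + ((C−V)·d_B)·d_B = V + 7.3371·d_B = (21.6186,7.4572)
sweep = 180° − θ = 93.9399°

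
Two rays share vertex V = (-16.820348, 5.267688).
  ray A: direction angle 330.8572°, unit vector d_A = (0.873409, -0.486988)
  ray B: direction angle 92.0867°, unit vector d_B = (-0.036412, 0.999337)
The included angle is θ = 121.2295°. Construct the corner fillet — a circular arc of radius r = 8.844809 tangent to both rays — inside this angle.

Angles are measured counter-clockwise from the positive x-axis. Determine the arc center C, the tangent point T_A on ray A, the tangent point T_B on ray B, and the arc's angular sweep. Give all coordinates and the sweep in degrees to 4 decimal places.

bisector direction at 31.4719° = (0.852896,0.522081)
center distance |VC| = r/sin(θ/2) = 8.844809/sin(60.6148°) = 10.150811
C = V + |VC|·bis = (-8.1628,10.5672)
T_A = V + ((C−V)·d_A)·d_A = V + 4.9808·d_A = (-12.4701,2.8421)
T_B = V + ((C−V)·d_B)·d_B = V + 4.9808·d_B = (-17.0017,10.2452)
sweep = 180° − θ = 58.7705°

center=(-8.1628,10.5672) T_A=(-12.4701,2.8421) T_B=(-17.0017,10.2452) sweep=58.7705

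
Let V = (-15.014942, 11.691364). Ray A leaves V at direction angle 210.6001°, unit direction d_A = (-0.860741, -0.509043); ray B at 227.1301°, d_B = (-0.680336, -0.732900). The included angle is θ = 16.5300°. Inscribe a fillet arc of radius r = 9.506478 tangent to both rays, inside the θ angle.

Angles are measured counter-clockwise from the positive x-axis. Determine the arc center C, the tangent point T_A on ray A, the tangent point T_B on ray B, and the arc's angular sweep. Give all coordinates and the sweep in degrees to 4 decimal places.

center=(-66.5064,-29.8053) T_A=(-71.3456,-21.6226) T_B=(-59.5391,-36.2729) sweep=163.4700

bisector direction at 218.8651° = (-0.778626,-0.627489)
center distance |VC| = r/sin(θ/2) = 9.506478/sin(8.2650°) = 66.131235
C = V + |VC|·bis = (-66.5064,-29.8053)
T_A = V + ((C−V)·d_A)·d_A = V + 65.4444·d_A = (-71.3456,-21.6226)
T_B = V + ((C−V)·d_B)·d_B = V + 65.4444·d_B = (-59.5391,-36.2729)
sweep = 180° − θ = 163.4700°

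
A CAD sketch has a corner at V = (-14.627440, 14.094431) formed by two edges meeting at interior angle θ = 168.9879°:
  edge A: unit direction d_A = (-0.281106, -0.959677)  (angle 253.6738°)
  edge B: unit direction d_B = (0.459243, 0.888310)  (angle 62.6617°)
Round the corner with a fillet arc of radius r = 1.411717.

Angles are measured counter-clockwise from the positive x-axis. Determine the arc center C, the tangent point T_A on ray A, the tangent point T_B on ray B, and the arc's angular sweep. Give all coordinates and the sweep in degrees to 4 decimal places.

bisector direction at 338.1678° = (0.928277,-0.371890)
center distance |VC| = r/sin(θ/2) = 1.411717/sin(84.4939°) = 1.418261
C = V + |VC|·bis = (-13.3109,13.5670)
T_A = V + ((C−V)·d_A)·d_A = V + 0.1361·d_A = (-14.6657,13.9638)
T_B = V + ((C−V)·d_B)·d_B = V + 0.1361·d_B = (-14.5649,14.2153)
sweep = 180° − θ = 11.0121°

center=(-13.3109,13.5670) T_A=(-14.6657,13.9638) T_B=(-14.5649,14.2153) sweep=11.0121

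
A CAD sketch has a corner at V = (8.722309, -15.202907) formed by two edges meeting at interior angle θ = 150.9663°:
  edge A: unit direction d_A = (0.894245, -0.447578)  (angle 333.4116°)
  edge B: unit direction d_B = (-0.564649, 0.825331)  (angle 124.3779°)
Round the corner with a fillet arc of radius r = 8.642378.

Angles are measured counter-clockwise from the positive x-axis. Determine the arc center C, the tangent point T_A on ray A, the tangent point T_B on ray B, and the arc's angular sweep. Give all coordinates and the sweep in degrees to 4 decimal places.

center=(14.5916,-8.4761) T_A=(10.7234,-16.2045) T_B=(7.4587,-13.3560) sweep=29.0337

bisector direction at 48.8948° = (0.657444,0.753503)
center distance |VC| = r/sin(θ/2) = 8.642378/sin(75.4831°) = 8.927394
C = V + |VC|·bis = (14.5916,-8.4761)
T_A = V + ((C−V)·d_A)·d_A = V + 2.2378·d_A = (10.7234,-16.2045)
T_B = V + ((C−V)·d_B)·d_B = V + 2.2378·d_B = (7.4587,-13.3560)
sweep = 180° − θ = 29.0337°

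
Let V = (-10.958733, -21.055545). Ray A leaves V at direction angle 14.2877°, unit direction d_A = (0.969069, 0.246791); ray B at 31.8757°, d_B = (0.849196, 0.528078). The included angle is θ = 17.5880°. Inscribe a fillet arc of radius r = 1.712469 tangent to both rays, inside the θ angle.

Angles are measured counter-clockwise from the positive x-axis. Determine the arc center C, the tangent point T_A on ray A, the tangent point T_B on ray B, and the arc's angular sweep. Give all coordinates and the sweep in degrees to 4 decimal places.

center=(-0.6542,-16.6642) T_A=(-0.2316,-18.3237) T_B=(-1.5585,-15.2100) sweep=162.4120

bisector direction at 23.0817° = (0.919947,0.392043)
center distance |VC| = r/sin(θ/2) = 1.712469/sin(8.7940°) = 11.201221
C = V + |VC|·bis = (-0.6542,-16.6642)
T_A = V + ((C−V)·d_A)·d_A = V + 11.0695·d_A = (-0.2316,-18.3237)
T_B = V + ((C−V)·d_B)·d_B = V + 11.0695·d_B = (-1.5585,-15.2100)
sweep = 180° − θ = 162.4120°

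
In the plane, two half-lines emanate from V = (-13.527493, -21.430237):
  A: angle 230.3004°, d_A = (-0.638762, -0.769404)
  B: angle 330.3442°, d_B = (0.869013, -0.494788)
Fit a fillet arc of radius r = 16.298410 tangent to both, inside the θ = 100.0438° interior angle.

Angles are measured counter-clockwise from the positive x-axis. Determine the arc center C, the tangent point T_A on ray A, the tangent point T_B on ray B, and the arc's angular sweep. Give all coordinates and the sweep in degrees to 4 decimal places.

center=(-9.7164,-42.3552) T_A=(-22.2564,-31.9444) T_B=(-1.6521,-28.1917) sweep=79.9562

bisector direction at 280.3223° = (0.179185,-0.983815)
center distance |VC| = r/sin(θ/2) = 16.298410/sin(50.0219°) = 21.269243
C = V + |VC|·bis = (-9.7164,-42.3552)
T_A = V + ((C−V)·d_A)·d_A = V + 13.6654·d_A = (-22.2564,-31.9444)
T_B = V + ((C−V)·d_B)·d_B = V + 13.6654·d_B = (-1.6521,-28.1917)
sweep = 180° − θ = 79.9562°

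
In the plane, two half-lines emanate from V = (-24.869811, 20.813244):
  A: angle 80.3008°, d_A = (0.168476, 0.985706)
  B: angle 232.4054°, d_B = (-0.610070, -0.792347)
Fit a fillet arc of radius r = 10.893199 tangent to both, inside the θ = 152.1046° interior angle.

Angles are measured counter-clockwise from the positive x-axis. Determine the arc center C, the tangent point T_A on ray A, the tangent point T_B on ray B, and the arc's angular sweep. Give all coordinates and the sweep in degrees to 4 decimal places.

center=(-35.1515,25.3152) T_A=(-24.4140,23.4800) T_B=(-26.5203,18.6696) sweep=27.8954

bisector direction at 156.3531° = (-0.916035,0.401099)
center distance |VC| = r/sin(θ/2) = 10.893199/sin(76.0523°) = 11.224130
C = V + |VC|·bis = (-35.1515,25.3152)
T_A = V + ((C−V)·d_A)·d_A = V + 2.7054·d_A = (-24.4140,23.4800)
T_B = V + ((C−V)·d_B)·d_B = V + 2.7054·d_B = (-26.5203,18.6696)
sweep = 180° − θ = 27.8954°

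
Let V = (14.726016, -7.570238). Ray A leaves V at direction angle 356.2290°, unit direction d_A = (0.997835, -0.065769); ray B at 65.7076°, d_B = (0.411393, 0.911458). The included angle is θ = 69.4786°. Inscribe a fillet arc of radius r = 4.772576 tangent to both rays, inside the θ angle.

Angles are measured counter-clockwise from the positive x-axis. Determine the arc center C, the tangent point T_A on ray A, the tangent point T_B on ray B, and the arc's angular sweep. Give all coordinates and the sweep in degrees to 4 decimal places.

center=(21.9074,-3.2606) T_A=(21.5935,-8.0229) T_B=(17.5574,-1.2972) sweep=110.5214

bisector direction at 30.9683° = (0.857452,0.514564)
center distance |VC| = r/sin(θ/2) = 4.772576/sin(34.7393°) = 8.375243
C = V + |VC|·bis = (21.9074,-3.2606)
T_A = V + ((C−V)·d_A)·d_A = V + 6.8824·d_A = (21.5935,-8.0229)
T_B = V + ((C−V)·d_B)·d_B = V + 6.8824·d_B = (17.5574,-1.2972)
sweep = 180° − θ = 110.5214°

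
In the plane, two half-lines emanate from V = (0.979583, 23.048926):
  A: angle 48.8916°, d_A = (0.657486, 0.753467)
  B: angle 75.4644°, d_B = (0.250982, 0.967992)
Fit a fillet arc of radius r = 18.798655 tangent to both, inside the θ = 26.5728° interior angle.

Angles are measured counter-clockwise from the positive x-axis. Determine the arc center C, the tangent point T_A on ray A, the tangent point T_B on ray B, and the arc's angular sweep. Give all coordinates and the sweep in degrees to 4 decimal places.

bisector direction at 62.1780° = (0.466726,0.884402)
center distance |VC| = r/sin(θ/2) = 18.798655/sin(13.2864°) = 81.797749
C = V + |VC|·bis = (39.1567,95.3910)
T_A = V + ((C−V)·d_A)·d_A = V + 79.6083·d_A = (53.3209,83.0312)
T_B = V + ((C−V)·d_B)·d_B = V + 79.6083·d_B = (20.9598,100.1091)
sweep = 180° − θ = 153.4272°

center=(39.1567,95.3910) T_A=(53.3209,83.0312) T_B=(20.9598,100.1091) sweep=153.4272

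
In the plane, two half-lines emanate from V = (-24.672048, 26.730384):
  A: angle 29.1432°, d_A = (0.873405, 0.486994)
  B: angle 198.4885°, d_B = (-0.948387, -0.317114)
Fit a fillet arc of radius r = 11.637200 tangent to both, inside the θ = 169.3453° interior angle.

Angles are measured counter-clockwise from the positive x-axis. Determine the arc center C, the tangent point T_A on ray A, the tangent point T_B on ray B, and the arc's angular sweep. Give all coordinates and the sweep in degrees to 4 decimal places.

center=(-29.3915,37.4228) T_A=(-23.7243,27.2588) T_B=(-25.7012,26.3863) sweep=10.6547

bisector direction at 113.8159° = (-0.403798,0.914848)
center distance |VC| = r/sin(θ/2) = 11.637200/sin(84.6727°) = 11.687685
C = V + |VC|·bis = (-29.3915,37.4228)
T_A = V + ((C−V)·d_A)·d_A = V + 1.0852·d_A = (-23.7243,27.2588)
T_B = V + ((C−V)·d_B)·d_B = V + 1.0852·d_B = (-25.7012,26.3863)
sweep = 180° − θ = 10.6547°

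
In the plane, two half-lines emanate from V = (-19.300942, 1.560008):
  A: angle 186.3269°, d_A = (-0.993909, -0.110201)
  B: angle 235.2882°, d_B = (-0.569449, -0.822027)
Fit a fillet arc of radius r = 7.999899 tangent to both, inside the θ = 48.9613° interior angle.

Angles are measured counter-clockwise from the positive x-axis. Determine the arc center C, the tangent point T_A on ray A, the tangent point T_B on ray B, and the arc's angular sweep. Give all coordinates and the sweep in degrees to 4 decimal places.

center=(-35.8822,-8.3274) T_A=(-36.7638,-0.3762) T_B=(-29.3061,-12.8829) sweep=131.0387

bisector direction at 210.8075° = (-0.858892,-0.512156)
center distance |VC| = r/sin(θ/2) = 7.999899/sin(24.4807°) = 19.305432
C = V + |VC|·bis = (-35.8822,-8.3274)
T_A = V + ((C−V)·d_A)·d_A = V + 17.5699·d_A = (-36.7638,-0.3762)
T_B = V + ((C−V)·d_B)·d_B = V + 17.5699·d_B = (-29.3061,-12.8829)
sweep = 180° − θ = 131.0387°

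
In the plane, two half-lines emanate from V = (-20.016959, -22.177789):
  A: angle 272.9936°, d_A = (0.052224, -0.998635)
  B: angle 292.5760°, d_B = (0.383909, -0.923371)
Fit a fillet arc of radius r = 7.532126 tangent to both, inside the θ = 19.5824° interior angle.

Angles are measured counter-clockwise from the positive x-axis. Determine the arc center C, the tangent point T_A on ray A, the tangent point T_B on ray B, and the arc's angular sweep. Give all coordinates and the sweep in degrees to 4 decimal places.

center=(-10.2157,-65.3712) T_A=(-17.7376,-65.7646) T_B=(-3.2608,-62.4795) sweep=160.4176

bisector direction at 282.7848° = (0.221290,-0.975208)
center distance |VC| = r/sin(θ/2) = 7.532126/sin(9.7912°) = 44.291473
C = V + |VC|·bis = (-10.2157,-65.3712)
T_A = V + ((C−V)·d_A)·d_A = V + 43.6463·d_A = (-17.7376,-65.7646)
T_B = V + ((C−V)·d_B)·d_B = V + 43.6463·d_B = (-3.2608,-62.4795)
sweep = 180° − θ = 160.4176°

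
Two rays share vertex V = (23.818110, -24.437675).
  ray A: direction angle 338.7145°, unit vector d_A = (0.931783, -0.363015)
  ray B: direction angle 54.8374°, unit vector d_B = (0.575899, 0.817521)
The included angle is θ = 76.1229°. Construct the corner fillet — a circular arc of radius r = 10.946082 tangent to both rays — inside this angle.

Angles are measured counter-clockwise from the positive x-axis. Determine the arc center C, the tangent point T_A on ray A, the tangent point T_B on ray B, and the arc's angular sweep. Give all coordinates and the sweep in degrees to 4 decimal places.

bisector direction at 16.7759° = (0.957441,0.288630)
center distance |VC| = r/sin(θ/2) = 10.946082/sin(38.0615°) = 17.755021
C = V + |VC|·bis = (40.8175,-19.3130)
T_A = V + ((C−V)·d_A)·d_A = V + 13.9794·d_A = (36.8439,-29.5124)
T_B = V + ((C−V)·d_B)·d_B = V + 13.9794·d_B = (31.8688,-13.0092)
sweep = 180° − θ = 103.8771°

center=(40.8175,-19.3130) T_A=(36.8439,-29.5124) T_B=(31.8688,-13.0092) sweep=103.8771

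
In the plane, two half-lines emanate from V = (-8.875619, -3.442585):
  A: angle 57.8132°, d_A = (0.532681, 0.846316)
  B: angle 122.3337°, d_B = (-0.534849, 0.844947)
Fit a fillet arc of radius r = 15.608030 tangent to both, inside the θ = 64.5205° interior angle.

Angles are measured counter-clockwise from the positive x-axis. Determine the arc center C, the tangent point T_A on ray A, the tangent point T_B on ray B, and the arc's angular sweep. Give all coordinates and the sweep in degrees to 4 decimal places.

bisector direction at 90.0734° = (-0.001282,0.999999)
center distance |VC| = r/sin(θ/2) = 15.608030/sin(32.2602°) = 29.241345
C = V + |VC|·bis = (-8.9131,25.7987)
T_A = V + ((C−V)·d_A)·d_A = V + 24.7274·d_A = (4.2962,17.4846)
T_B = V + ((C−V)·d_B)·d_B = V + 24.7274·d_B = (-22.1011,17.4508)
sweep = 180° − θ = 115.4795°

center=(-8.9131,25.7987) T_A=(4.2962,17.4846) T_B=(-22.1011,17.4508) sweep=115.4795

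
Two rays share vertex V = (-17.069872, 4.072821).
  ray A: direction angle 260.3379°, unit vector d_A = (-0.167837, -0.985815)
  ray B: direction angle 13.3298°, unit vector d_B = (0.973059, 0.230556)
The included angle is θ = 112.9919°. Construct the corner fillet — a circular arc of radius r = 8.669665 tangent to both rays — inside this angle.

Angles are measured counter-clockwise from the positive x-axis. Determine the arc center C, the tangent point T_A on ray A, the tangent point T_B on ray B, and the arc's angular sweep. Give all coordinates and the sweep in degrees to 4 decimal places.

center=(-9.4864,-3.0401) T_A=(-18.0331,-1.5850) T_B=(-11.4853,5.3960) sweep=67.0081

bisector direction at 316.8338° = (0.729373,-0.684116)
center distance |VC| = r/sin(θ/2) = 8.669665/sin(56.4960°) = 10.397192
C = V + |VC|·bis = (-9.4864,-3.0401)
T_A = V + ((C−V)·d_A)·d_A = V + 5.7392·d_A = (-18.0331,-1.5850)
T_B = V + ((C−V)·d_B)·d_B = V + 5.7392·d_B = (-11.4853,5.3960)
sweep = 180° − θ = 67.0081°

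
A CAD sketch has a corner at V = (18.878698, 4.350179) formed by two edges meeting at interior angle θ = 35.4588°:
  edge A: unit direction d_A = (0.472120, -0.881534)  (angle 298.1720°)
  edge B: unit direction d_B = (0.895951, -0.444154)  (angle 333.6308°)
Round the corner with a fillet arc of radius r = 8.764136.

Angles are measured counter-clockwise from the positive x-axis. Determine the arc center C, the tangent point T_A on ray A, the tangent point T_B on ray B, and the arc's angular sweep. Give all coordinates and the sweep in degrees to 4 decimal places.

center=(39.5469,-15.6777) T_A=(31.8210,-19.8154) T_B=(43.4395,-7.8254) sweep=144.5412

bisector direction at 315.9014° = (0.718143,-0.695895)
center distance |VC| = r/sin(θ/2) = 8.764136/sin(17.7294°) = 28.779990
C = V + |VC|·bis = (39.5469,-15.6777)
T_A = V + ((C−V)·d_A)·d_A = V + 27.4131·d_A = (31.8210,-19.8154)
T_B = V + ((C−V)·d_B)·d_B = V + 27.4131·d_B = (43.4395,-7.8254)
sweep = 180° − θ = 144.5412°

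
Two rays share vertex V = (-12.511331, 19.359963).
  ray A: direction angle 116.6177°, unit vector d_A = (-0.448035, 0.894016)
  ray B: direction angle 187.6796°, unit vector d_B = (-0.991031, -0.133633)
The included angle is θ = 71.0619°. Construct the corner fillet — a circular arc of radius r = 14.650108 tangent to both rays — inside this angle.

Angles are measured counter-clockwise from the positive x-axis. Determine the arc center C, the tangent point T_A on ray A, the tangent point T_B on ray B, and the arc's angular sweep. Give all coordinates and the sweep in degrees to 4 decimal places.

bisector direction at 152.1487° = (-0.884163,0.467179)
center distance |VC| = r/sin(θ/2) = 14.650108/sin(35.5309°) = 25.209143
C = V + |VC|·bis = (-34.8003,31.1372)
T_A = V + ((C−V)·d_A)·d_A = V + 20.5152·d_A = (-21.7029,37.7009)
T_B = V + ((C−V)·d_B)·d_B = V + 20.5152·d_B = (-32.8426,16.6184)
sweep = 180° − θ = 108.9381°

center=(-34.8003,31.1372) T_A=(-21.7029,37.7009) T_B=(-32.8426,16.6184) sweep=108.9381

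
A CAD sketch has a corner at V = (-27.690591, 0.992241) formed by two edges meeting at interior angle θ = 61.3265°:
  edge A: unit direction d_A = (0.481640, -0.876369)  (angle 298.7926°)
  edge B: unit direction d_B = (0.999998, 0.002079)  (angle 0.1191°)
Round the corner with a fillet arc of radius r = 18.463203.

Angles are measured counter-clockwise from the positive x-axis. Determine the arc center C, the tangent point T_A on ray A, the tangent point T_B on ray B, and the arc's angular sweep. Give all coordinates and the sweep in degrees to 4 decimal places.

center=(3.4888,-17.4062) T_A=(-12.6918,-26.2988) T_B=(3.4504,1.0570) sweep=118.6735

bisector direction at 329.4558° = (0.861238,-0.508202)
center distance |VC| = r/sin(θ/2) = 18.463203/sin(30.6633°) = 36.202977
C = V + |VC|·bis = (3.4888,-17.4062)
T_A = V + ((C−V)·d_A)·d_A = V + 31.1411·d_A = (-12.6918,-26.2988)
T_B = V + ((C−V)·d_B)·d_B = V + 31.1411·d_B = (3.4504,1.0570)
sweep = 180° − θ = 118.6735°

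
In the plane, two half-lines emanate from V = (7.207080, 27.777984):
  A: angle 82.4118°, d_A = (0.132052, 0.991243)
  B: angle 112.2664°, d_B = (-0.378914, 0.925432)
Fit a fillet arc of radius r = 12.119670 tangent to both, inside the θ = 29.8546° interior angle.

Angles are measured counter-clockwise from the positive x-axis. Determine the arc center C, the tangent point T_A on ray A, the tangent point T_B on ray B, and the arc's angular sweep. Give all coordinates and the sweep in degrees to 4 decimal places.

bisector direction at 97.3391° = (-0.127741,0.991807)
center distance |VC| = r/sin(θ/2) = 12.119670/sin(14.9273°) = 47.049647
C = V + |VC|·bis = (1.1969,74.4422)
T_A = V + ((C−V)·d_A)·d_A = V + 45.4619·d_A = (13.2104,72.8417)
T_B = V + ((C−V)·d_B)·d_B = V + 45.4619·d_B = (-10.0190,69.8499)
sweep = 180° − θ = 150.1454°

center=(1.1969,74.4422) T_A=(13.2104,72.8417) T_B=(-10.0190,69.8499) sweep=150.1454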